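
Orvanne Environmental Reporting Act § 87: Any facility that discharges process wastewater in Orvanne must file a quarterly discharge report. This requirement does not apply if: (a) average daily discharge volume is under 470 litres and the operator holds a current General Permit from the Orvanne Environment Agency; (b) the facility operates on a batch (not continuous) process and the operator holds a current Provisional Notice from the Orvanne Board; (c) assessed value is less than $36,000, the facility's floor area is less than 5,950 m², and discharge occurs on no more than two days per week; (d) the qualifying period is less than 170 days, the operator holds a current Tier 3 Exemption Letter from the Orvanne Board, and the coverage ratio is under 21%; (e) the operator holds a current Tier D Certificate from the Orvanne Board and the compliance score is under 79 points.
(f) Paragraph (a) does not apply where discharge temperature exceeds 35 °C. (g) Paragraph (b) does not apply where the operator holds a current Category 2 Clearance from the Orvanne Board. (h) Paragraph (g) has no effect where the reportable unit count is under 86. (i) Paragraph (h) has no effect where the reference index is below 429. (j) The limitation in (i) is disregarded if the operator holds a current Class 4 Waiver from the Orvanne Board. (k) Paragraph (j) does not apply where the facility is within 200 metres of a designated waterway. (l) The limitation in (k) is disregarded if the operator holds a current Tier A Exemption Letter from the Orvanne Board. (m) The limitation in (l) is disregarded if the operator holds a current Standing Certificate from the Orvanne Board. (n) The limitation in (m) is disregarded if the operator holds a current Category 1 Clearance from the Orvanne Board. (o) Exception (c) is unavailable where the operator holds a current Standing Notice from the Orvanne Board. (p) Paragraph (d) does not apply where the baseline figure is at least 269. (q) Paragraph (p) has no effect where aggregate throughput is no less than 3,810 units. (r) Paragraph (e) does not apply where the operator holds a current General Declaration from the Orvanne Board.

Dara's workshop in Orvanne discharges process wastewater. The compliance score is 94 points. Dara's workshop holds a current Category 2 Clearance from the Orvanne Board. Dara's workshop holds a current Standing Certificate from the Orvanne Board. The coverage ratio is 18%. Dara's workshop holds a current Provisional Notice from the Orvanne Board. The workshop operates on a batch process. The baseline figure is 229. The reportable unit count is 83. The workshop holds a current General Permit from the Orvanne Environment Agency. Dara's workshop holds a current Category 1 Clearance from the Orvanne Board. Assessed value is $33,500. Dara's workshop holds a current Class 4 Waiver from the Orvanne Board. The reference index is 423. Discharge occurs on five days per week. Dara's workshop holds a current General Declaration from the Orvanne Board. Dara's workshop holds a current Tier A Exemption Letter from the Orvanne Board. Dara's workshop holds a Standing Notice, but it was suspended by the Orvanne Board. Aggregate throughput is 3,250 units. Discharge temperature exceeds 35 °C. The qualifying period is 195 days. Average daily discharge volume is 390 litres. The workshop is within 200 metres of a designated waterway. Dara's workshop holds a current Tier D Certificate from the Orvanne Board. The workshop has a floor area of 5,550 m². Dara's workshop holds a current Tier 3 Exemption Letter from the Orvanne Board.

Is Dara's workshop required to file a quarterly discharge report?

No — exception (b) applies; Dara's workshop is not required to file a quarterly discharge report.

Exception (a) is satisfied on its face — average daily discharge volume is 390 litres, under the 470 litres limit; a current General Permit is held. But applying paragraph (f): (f) operates against (a): discharge temperature exceeds 35 °C. So (a) is unavailable.
All of (b)'s requirements are met (the facility operates on a batch process; a current Provisional Notice is held). As to paragraphs (g)–(n): (g) would limit (b) — a current Category 2 Clearance is held — but (h) sets (g) aside: (h) operates — the reportable unit count is 83, under the 86 limit. (i) applies (the reference index is 423, below the 429 limit), but is displaced by (j): (j) operates — a current Class 4 Waiver is held. (k) operates (the workshop is within 200 m of a designated waterway), but is set aside by (l): (l) operates — a current Tier A Exemption Letter is held. (m) is triggered (a current Standing Certificate is held), but is itself disapplied by (n): (n) operates against (m): a current Category 1 Clearance is held. So (b) applies.
Exception (c) does not apply: discharge occurs on five days per week.
Exception (d) requires that the qualifying period is less than 170 days; but the qualifying period is 195 days, not less than 170 days, so (d) is unavailable.
Exception (e) fails — the compliance score is 94 points, not under 79 points.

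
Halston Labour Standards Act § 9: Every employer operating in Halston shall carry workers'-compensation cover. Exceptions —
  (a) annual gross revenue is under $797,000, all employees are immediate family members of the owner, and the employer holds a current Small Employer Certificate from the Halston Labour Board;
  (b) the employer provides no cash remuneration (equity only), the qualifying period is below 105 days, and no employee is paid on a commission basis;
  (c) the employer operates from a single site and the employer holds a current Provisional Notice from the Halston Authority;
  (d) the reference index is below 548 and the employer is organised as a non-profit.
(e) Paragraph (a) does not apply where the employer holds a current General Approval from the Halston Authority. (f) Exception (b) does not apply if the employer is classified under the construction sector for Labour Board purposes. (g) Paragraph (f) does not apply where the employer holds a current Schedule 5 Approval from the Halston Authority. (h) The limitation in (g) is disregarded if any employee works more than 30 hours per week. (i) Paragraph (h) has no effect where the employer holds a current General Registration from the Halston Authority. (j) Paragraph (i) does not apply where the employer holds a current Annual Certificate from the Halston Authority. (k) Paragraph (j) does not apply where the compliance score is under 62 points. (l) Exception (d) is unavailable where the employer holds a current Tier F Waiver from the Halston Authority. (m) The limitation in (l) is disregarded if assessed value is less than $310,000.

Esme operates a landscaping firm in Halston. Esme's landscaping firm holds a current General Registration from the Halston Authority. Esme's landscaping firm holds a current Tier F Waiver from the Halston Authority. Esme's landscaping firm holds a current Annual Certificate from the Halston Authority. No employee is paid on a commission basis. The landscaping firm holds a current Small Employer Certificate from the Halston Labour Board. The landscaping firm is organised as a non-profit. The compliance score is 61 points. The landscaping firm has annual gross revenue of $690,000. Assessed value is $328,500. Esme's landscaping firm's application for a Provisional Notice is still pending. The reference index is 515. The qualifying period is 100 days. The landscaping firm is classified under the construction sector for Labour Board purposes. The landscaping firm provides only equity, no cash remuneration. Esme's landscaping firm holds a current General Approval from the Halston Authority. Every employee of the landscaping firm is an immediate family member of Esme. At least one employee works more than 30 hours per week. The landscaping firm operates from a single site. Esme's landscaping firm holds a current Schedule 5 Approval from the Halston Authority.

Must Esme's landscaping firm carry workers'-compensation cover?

No — exception (b) applies; Esme's landscaping firm is not required to carry workers'-compensation cover.

Exception (a) is satisfied on its face — annual gross revenue is $690,000, under the $797,000 limit; every employee is an immediate family member; a current Small Employer Certificate is held. But: (e) operates — a current General Approval is held. (a) is therefore removed.
Exception (b): remuneration is equity-only; the qualifying period is 100 days, below the 105 days limit; no employee is paid on commission — every condition holds. Under paragraphs (f)–(k): (f) would limit (b) — the landscaping firm is classified under the construction sector — but (g) sets (f) aside: (g) operates against (f): a current Schedule 5 Approval is held. (h) operates (at least one employee exceeds 30 hours/week), but is overridden by (i): (i) operates against (h): a current General Registration is held. (j) is triggered (a current Annual Certificate is held), but is itself disapplied by (k): (k) operates against (j): the compliance score is 61 points, under the 62 points limit. Exception (b) stands.
Exception (c) fails — the Provisional Notice is not current.
Exception (d): the reference index is 515, below the 548 limit; the employer is a non-profit — every condition holds. Turning to paragraphs (l)–(m): (l) operates — a current Tier F Waiver is held. (m) is not triggered (assessed value is $328,500, not less than $310,000), so (l) stands. So (d) is unavailable.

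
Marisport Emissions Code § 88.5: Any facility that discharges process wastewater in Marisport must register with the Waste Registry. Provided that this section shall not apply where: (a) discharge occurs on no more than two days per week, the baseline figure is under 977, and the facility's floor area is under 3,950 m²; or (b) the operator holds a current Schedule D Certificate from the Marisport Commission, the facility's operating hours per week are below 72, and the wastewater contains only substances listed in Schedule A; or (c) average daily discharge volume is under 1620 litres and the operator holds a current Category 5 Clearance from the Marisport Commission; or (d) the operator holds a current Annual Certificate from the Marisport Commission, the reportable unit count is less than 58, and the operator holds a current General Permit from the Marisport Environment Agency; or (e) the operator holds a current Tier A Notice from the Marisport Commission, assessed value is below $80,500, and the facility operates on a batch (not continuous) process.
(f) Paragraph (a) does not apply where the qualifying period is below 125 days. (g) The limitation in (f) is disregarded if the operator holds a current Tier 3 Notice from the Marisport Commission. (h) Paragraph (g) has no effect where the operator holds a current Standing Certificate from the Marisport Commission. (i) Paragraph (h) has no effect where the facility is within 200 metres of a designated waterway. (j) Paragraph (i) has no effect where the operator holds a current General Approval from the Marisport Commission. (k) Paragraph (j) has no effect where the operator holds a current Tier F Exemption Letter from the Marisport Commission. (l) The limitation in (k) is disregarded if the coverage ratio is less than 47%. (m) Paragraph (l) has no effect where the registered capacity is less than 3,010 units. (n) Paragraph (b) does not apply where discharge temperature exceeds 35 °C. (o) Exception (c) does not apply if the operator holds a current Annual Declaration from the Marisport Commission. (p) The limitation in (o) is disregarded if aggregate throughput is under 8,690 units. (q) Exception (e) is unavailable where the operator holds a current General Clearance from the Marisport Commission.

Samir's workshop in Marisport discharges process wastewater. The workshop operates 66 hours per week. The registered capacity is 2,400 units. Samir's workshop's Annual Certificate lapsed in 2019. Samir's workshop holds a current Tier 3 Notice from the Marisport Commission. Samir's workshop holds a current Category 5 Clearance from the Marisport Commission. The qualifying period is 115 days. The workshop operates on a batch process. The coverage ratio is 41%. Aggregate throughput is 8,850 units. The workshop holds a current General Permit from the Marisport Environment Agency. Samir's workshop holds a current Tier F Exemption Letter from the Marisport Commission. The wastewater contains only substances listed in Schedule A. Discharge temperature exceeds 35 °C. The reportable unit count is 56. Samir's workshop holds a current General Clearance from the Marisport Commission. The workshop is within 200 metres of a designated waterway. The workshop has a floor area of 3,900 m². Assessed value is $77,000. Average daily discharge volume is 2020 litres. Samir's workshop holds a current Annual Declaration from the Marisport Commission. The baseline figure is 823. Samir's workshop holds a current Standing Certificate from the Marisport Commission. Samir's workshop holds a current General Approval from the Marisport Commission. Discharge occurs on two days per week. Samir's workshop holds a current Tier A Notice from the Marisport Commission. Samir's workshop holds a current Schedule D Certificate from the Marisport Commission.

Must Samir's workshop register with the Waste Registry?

All of (a)'s requirements are met (discharge occurs on no more than two days per week; the baseline figure is 823, under the 977 limit; the facility's floor area is 3,900 m², under the 3,950 m² limit). Applying paragraphs (f)–(m): (f) would limit (a) — the qualifying period is 115 days, below the 125 days limit — but (g) sets (f) aside: (g) applies — a current Tier 3 Notice is held. (h) operates (a current Standing Certificate is held), but is set aside by (i): (i) operates against (h): the workshop is within 200 m of a designated waterway. (j) would limit (i) — a current General Approval is held — but (k) sets (j) aside: (k) operates against (j): a current Tier F Exemption Letter is held. (l) would limit (k) — the coverage ratio is 41%, less than the 47% limit — but (m) sets (l) aside: (m) is triggered — the registered capacity is 2,400 units, less than the 3,010 units limit. (a) remains available.
Exception (b) is satisfied on its face — a current Schedule D Certificate is held; the facility's operating hours per week are 66, below the 72 limit; the wastewater is Schedule-A-only. Turning to paragraph (n): (n) applies — discharge temperature exceeds 35 °C. So (b) is unavailable.
Exception (c) does not apply: average daily discharge volume is 2020 litres, not under 1620 litres.
Exception (d) requires that the operator holds a current Annual Certificate from the Marisport Commission; but no current Annual Certificate is held, so (d) is unavailable.
Exception (e) is satisfied on its face — a current Tier A Notice is held; assessed value is $77,000, below the $80,500 limit; the facility operates on a batch process. But applying paragraph (q): (q) is triggered — a current General Clearance is held. Exception (e) does not apply.

No — exception (a) applies; Samir's workshop is not required to register with the Waste Registry.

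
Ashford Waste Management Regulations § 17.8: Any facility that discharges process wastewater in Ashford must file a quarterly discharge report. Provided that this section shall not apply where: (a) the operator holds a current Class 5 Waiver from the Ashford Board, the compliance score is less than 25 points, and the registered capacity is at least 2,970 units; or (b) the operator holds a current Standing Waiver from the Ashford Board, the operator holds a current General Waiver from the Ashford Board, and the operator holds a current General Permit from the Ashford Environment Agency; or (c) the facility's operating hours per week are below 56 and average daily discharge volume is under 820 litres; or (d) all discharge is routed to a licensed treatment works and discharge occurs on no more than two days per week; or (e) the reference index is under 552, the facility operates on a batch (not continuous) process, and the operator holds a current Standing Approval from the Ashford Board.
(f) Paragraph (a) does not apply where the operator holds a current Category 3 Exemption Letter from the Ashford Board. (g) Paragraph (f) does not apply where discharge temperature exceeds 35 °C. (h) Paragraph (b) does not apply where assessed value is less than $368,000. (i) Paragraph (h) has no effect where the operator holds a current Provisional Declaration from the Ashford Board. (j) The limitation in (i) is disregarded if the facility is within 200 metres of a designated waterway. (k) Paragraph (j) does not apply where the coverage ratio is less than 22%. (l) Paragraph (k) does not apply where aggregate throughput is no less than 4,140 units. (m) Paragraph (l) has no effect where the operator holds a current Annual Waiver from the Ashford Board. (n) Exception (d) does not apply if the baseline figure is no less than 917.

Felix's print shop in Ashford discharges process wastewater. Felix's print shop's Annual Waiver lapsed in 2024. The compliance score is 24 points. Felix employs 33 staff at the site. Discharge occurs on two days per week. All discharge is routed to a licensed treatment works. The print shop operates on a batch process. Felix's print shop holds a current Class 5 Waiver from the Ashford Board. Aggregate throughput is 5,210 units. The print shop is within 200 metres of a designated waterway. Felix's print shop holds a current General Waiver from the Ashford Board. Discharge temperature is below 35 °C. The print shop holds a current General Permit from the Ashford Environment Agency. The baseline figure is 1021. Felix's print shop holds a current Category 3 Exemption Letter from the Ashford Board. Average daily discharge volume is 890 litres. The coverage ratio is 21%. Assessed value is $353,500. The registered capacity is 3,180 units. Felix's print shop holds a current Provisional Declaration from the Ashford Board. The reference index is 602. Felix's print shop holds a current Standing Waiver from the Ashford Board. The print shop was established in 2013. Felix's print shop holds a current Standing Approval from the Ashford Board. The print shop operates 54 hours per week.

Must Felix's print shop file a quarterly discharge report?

Yes — Felix's print shop must file a quarterly discharge report.

All of (a)'s requirements are met (a current Class 5 Waiver is held; the compliance score is 24 points, less than the 25 points limit; the registered capacity is 3,180 units, meeting the 2,970 units threshold). But applying paragraphs (f)–(g): (f) applies — a current Category 3 Exemption Letter is held. (g) is inapplicable (discharge temperature is below 35 °C), so (f) stands. Exception (a) does not apply.
Exception (b)'s conditions are all satisfied: a current Standing Waiver is held; a current General Waiver is held; a current General Permit is held. Turning to paragraphs (h)–(m): (h) is engaged — assessed value is $353,500, less than the $368,000 limit. (i) applies (a current Provisional Declaration is held), but yields to (j): (j) operates against (i): the print shop is within 200 m of a designated waterway. (k) would limit (j) — the coverage ratio is 21%, less than the 22% limit — but (l) sets (k) aside: (l) is engaged — aggregate throughput is 5,210 units, meeting the 4,140 units threshold. (m) is inapplicable (there is no Annual Waiver in force), so (l) stands. So (b) is unavailable.
Exception (c) fails — average daily discharge volume is 890 litres, not under 820 litres.
Exception (d) is satisfied on its face — discharge is routed to a licensed treatment works; discharge occurs on no more than two days per week. Turning to paragraph (n): (n) operates against (d): the baseline figure is 1,021, meeting the 917 threshold. (d) is therefore removed.
Exception (e) fails — the reference index is 602, not under 552.
Every exception is unavailable, so the rule governs.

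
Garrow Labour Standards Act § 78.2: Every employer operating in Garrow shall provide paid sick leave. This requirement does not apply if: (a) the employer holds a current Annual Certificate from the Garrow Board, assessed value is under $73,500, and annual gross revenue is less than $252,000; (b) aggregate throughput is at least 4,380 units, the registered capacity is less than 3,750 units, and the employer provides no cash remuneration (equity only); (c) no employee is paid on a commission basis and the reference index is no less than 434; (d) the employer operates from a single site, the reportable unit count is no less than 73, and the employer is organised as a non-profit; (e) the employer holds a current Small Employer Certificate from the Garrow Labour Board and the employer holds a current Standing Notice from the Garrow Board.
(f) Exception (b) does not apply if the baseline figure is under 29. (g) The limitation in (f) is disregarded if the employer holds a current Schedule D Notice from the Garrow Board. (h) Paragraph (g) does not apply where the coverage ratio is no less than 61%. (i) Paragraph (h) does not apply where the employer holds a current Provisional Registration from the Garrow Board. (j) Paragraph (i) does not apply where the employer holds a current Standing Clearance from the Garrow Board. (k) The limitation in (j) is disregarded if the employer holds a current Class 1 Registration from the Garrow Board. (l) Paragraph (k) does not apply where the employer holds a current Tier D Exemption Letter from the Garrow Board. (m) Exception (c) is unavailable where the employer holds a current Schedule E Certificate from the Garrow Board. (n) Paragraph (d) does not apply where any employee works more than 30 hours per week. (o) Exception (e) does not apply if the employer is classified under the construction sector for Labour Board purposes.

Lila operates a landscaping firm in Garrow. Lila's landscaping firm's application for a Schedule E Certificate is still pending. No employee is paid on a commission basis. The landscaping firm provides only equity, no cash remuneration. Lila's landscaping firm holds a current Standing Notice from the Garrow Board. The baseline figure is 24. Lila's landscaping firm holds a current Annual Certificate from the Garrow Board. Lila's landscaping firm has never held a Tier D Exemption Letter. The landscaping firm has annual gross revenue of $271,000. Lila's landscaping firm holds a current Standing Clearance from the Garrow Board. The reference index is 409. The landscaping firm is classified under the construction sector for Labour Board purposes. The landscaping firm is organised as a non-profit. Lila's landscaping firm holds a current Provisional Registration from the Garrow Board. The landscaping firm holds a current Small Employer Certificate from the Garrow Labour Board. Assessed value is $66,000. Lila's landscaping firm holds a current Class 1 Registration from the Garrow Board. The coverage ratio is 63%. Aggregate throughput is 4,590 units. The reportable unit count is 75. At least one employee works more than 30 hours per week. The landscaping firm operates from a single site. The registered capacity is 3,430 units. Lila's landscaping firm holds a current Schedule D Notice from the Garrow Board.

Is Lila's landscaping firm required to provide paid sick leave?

No — exception (b) applies; Lila's landscaping firm is not required to provide paid sick leave.

Exception (a) requires that annual gross revenue is less than $252,000; but annual gross revenue is $271,000, not less than $252,000, so (a) is unavailable.
Exception (b): aggregate throughput is 4,590 units, meeting the 4,380 units threshold; the registered capacity is 3,430 units, less than the 3,750 units limit; remuneration is equity-only — every condition holds. Applying paragraphs (f)–(l): (f) would limit (b) — the baseline figure is 24, under the 29 limit — but (g) sets (f) aside: (g) applies — a current Schedule D Notice is held. (h) is triggered (the coverage ratio is 63%, meeting the 61% threshold), but is overridden by (i): (i) operates against (h): a current Provisional Registration is held. (j) would limit (i) — a current Standing Clearance is held — but (k) sets (j) aside: (k) operates against (j): a current Class 1 Registration is held. (l) is inapplicable (there is no Tier D Exemption Letter in force), so (k) stands. So (b) applies.
Exception (c) does not apply: the reference index is 409, short of 434.
Exception (d)'s conditions are all satisfied: the employer operates from a single site; the reportable unit count is 75, meeting the 73 threshold; the employer is a non-profit. But applying paragraph (n): (n) is triggered — at least one employee exceeds 30 hours/week. So (d) is unavailable.
Exception (e): a current Small Employer Certificate is held; a current Standing Notice is held — every condition holds. However, paragraph (o) must be considered: (o) is engaged — the landscaping firm is classified under the construction sector. (e) is therefore removed.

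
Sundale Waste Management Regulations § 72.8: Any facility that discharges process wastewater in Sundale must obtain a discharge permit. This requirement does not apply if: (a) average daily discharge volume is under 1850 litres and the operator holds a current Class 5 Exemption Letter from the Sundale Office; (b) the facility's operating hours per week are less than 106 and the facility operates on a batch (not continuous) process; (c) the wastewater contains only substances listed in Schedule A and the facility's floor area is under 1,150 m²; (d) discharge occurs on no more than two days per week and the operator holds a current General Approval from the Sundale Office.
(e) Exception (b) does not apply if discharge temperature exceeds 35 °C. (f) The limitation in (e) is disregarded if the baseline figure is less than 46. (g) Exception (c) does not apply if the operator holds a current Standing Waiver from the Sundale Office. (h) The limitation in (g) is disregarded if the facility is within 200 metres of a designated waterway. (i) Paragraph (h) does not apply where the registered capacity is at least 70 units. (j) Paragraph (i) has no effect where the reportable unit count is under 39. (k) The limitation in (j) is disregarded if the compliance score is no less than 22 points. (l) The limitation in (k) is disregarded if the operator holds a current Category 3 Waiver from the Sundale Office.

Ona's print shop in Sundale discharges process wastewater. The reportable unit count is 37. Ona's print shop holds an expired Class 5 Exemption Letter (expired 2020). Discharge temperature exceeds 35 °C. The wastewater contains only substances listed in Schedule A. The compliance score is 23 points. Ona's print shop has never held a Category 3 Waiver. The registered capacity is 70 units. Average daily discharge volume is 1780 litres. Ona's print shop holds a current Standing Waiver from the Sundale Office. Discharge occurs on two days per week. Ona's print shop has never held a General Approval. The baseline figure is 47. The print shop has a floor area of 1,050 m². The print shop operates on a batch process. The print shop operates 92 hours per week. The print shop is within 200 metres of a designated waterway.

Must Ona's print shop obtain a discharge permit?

Yes — Ona's print shop must obtain a discharge permit.

Exception (a) requires that the operator holds a current Class 5 Exemption Letter from the Sundale Office; but there is no Class 5 Exemption Letter in force, so (a) is unavailable.
Exception (b): the facility's operating hours per week are 92, less than the 106 limit; the facility operates on a batch process — every condition holds. Turning to paragraphs (e)–(f): (e) operates against (b): discharge temperature exceeds 35 °C. (f) is not engaged (the baseline figure is 47, not less than 46), so (e) stands. Exception (b) does not apply.
Exception (c) is satisfied on its face — the wastewater is Schedule-A-only; the facility's floor area is 1,050 m², under the 1,150 m² limit. But: (g) operates — a current Standing Waiver is held. (h) is engaged (the print shop is within 200 m of a designated waterway), but is overridden by (i): (i) operates against (h): the registered capacity is 70 units, meeting the 70 units threshold. (j) would limit (i) — the reportable unit count is 37, under the 39 limit — but (k) sets (j) aside: (k) operates against (j): the compliance score is 23 points, meeting the 22 points threshold. (l) does not operate here (no current Category 3 Waiver is held), so (k) stands. (c) is therefore removed.
Exception (d) requires that the operator holds a current General Approval from the Sundale Office; but no current General Approval is held, so (d) is unavailable.
Every exception is unavailable, so the rule governs.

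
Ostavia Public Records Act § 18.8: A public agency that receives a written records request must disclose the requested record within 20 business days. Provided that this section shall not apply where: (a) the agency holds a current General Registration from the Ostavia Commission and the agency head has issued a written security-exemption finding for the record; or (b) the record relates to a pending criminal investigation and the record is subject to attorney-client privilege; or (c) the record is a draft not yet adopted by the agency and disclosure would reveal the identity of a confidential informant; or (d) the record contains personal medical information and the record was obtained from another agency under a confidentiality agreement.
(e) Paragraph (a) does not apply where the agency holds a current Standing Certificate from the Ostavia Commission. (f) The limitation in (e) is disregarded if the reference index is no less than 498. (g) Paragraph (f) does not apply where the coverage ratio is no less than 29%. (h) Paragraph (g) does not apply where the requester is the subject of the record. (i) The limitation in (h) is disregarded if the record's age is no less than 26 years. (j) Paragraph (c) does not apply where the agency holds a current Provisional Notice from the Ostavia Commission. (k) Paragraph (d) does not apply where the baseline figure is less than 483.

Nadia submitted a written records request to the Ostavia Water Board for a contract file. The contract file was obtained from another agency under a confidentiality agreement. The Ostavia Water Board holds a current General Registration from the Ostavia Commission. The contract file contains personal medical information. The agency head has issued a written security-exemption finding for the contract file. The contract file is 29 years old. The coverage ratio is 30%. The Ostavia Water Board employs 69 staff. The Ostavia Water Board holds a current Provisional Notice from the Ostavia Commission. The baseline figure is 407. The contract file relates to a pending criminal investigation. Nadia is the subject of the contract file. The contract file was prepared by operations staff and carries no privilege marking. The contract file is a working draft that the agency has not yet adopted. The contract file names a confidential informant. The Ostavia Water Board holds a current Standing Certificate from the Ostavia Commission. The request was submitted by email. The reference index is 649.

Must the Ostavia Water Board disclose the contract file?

Yes — the Ostavia Water Board must disclose the contract file.

Exception (a)'s conditions are all satisfied: a current General Registration is held; a written security-exemption finding has been issued. Turning to paragraphs (e)–(i): (e) applies — a current Standing Certificate is held. (f) applies (the reference index is 649, meeting the 498 threshold), but is itself disapplied by (g): (g) operates against (f): the coverage ratio is 30%, meeting the 29% threshold. (h) is engaged (Nadia is the subject of the contract file), but yields to (i): (i) operates — the record's age is 29 years, meeting the 26 years threshold. So (a) is unavailable.
Exception (b) does not apply: the contract file carries no privilege marking.
Exception (c) is satisfied on its face — the contract file is an unadopted draft; the contract file names a confidential informant. But applying paragraph (j): (j) operates against (c): a current Provisional Notice is held. So (c) is unavailable.
Exception (d): the contract file contains personal medical information; the contract file was obtained under a confidentiality agreement — every condition holds. But applying paragraph (k): (k) is triggered — the baseline figure is 407, less than the 483 limit. (d) is therefore removed.
No exception applies. The general rule governs.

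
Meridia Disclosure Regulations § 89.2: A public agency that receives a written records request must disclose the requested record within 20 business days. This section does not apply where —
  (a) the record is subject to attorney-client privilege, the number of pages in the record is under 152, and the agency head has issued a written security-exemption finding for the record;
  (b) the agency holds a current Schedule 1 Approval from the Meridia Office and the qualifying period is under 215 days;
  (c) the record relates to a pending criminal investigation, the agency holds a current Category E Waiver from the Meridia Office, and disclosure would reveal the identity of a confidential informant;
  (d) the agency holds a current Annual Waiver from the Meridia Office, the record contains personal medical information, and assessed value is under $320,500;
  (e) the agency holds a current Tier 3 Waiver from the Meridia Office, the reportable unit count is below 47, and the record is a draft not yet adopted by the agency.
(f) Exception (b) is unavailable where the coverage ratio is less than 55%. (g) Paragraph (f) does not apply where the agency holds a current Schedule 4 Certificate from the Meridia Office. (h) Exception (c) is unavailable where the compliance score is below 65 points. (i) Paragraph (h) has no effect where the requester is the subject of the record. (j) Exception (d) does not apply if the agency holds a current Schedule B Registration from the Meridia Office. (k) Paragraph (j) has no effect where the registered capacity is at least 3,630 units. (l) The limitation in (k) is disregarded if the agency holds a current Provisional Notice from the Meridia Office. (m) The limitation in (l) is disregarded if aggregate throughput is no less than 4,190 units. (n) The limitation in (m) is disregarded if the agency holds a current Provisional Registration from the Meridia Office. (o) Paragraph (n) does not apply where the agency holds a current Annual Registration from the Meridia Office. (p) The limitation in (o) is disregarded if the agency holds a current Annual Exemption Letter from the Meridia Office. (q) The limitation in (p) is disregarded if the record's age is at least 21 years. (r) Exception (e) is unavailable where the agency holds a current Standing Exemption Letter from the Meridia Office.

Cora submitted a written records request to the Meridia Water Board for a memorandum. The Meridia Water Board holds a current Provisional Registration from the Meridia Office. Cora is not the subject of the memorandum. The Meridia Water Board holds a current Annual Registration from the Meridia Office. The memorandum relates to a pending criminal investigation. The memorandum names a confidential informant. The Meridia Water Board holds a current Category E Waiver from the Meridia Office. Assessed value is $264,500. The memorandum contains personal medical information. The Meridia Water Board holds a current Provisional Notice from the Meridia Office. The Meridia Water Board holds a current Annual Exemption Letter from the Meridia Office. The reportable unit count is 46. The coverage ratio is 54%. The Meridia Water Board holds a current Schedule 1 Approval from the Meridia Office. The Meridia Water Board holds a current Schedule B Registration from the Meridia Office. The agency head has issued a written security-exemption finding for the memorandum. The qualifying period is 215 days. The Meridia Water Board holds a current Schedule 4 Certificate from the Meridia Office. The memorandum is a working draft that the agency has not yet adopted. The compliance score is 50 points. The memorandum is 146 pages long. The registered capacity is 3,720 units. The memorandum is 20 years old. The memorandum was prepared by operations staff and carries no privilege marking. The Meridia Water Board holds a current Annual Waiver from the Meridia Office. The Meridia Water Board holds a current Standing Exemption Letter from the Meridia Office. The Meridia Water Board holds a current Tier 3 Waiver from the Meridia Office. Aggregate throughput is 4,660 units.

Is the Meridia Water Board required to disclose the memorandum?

Yes — the Meridia Water Board must disclose the memorandum.

Exception (a) fails — the memorandum carries no privilege marking.
Exception (b) does not apply: the qualifying period is 215 days, not under 215 days.
Exception (c)'s conditions are all satisfied: the memorandum relates to a pending investigation; a current Category E Waiver is held; the memorandum names a confidential informant. But: (h) operates against (c): the compliance score is 50 points, below the 65 points limit. (i) is inapplicable (Cora is not the subject of the memorandum), so (h) stands. (c) is therefore removed.
Exception (d): a current Annual Waiver is held; the memorandum contains personal medical information; assessed value is $264,500, under the $320,500 limit — every condition holds. However, paragraphs (j)–(q) must be considered: (j) operates against (d): a current Schedule B Registration is held. (k) would limit (j) — the registered capacity is 3,720 units, meeting the 3,630 units threshold — but (l) sets (k) aside: (l) applies — a current Provisional Notice is held. (m) is triggered (aggregate throughput is 4,660 units, meeting the 4,190 units threshold), but is overridden by (n): (n) operates against (m): a current Provisional Registration is held. (o) operates (a current Annual Registration is held), but is overridden by (p): (p) applies — a current Annual Exemption Letter is held. (q) does not operate here (the record's age is 20 years, short of 21 years), so (p) stands. Exception (d) does not apply.
Exception (e)'s conditions are all satisfied: a current Tier 3 Waiver is held; the reportable unit count is 46, below the 47 limit; the memorandum is an unadopted draft. But applying paragraph (r): (r) is triggered — a current Standing Exemption Letter is held. So (e) is unavailable.
No exception applies. The general rule governs.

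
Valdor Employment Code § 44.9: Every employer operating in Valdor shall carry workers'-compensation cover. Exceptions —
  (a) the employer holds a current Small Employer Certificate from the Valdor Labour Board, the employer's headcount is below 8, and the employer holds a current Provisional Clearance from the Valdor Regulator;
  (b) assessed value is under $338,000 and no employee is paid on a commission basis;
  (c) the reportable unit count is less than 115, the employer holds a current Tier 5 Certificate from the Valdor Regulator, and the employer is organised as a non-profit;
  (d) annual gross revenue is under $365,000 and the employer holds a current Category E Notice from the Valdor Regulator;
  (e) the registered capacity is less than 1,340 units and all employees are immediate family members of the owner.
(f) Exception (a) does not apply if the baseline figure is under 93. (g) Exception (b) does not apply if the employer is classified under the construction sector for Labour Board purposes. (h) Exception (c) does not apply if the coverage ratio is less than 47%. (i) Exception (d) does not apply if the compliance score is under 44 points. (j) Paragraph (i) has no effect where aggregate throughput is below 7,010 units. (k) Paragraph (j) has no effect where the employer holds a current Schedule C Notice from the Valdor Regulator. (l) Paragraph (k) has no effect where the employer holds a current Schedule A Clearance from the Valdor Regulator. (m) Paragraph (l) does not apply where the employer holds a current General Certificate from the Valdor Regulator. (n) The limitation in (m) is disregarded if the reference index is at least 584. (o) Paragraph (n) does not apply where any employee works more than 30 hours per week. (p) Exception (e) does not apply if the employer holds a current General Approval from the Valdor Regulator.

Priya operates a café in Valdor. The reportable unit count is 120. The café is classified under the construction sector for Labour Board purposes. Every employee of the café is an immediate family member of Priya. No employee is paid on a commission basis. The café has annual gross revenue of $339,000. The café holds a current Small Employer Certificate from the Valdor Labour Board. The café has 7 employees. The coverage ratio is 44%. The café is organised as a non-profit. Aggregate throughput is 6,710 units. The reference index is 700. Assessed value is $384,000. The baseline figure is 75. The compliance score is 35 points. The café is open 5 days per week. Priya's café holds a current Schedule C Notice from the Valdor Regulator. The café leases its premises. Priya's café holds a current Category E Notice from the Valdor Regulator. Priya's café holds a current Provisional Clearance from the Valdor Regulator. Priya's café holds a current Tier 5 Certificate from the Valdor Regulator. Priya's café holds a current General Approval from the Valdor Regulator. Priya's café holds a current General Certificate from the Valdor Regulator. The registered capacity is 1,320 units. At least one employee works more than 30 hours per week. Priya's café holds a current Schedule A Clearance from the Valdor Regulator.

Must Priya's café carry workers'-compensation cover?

Yes — Priya's café must carry workers'-compensation cover.

Exception (a) is satisfied on its face — a current Small Employer Certificate is held; the employer's headcount is 7, below the 8 limit; a current Provisional Clearance is held. But: (f) operates against (a): the baseline figure is 75, under the 93 limit. Exception (a) does not apply.
Exception (b) does not apply: assessed value is $384,000, not under $338,000.
Exception (c) fails — the reportable unit count is 120, not less than 115.
Exception (d)'s conditions are all satisfied: annual gross revenue is $339,000, under the $365,000 limit; a current Category E Notice is held. However, paragraphs (i)–(o) must be considered: (i) operates against (d): the compliance score is 35 points, under the 44 points limit. (j) would limit (i) — aggregate throughput is 6,710 units, below the 7,010 units limit — but (k) sets (j) aside: (k) operates against (j): a current Schedule C Notice is held. (l) applies (a current Schedule A Clearance is held), but yields to (m): (m) operates — a current General Certificate is held. (n) would limit (m) — the reference index is 700, meeting the 584 threshold — but (o) sets (n) aside: (o) operates against (n): at least one employee exceeds 30 hours/week. (d) is therefore removed.
Exception (e)'s conditions are all satisfied: the registered capacity is 1,320 units, less than the 1,340 units limit; every employee is an immediate family member. But applying paragraph (p): (p) is triggered — a current General Approval is held. Exception (e) does not apply.
No exception displaces § 44.9.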